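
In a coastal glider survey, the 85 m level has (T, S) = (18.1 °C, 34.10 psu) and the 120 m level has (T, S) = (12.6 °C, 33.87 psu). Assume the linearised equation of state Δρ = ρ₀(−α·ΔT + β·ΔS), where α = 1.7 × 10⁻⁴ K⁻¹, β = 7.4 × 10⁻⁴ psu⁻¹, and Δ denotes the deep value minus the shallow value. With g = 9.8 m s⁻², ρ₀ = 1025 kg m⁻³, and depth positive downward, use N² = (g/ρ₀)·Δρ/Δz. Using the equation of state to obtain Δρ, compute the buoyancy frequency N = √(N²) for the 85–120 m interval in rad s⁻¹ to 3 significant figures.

0.0146 rad s⁻¹

ΔT = -5.5 K, ΔS = -0.23 psu (deep − shallow).
Δρ/ρ₀ = −αΔT + βΔS = 9.35 × 10⁻⁴ − 1.702 × 10⁻⁴ = 7.648 × 10⁻⁴, so Δρ ≈ 0.7839 kg m⁻³.
N² = (g/ρ₀)·Δρ/Δz = g·(Δρ/ρ₀)/Δz = 9.8 × 7.648 × 10⁻⁴ / 35 = 2.1414 × 10⁻⁴ s⁻².
N = √(2.1414 × 10⁻⁴) = 0.014634 rad s⁻¹ ≈ 0.0146 rad s⁻¹.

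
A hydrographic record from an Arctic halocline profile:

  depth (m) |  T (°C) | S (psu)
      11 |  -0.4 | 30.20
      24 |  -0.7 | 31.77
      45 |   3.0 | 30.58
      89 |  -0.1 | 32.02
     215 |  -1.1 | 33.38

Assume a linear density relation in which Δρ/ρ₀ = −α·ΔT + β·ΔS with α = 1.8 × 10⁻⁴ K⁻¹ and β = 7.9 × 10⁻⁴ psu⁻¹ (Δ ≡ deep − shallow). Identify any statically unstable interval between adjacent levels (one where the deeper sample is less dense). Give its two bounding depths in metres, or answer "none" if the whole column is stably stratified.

24–45 m

Evaluate Δρ/ρ₀ = −αΔT + βΔS across each adjacent pair:
  11–24 m: −αΔT+βΔS = −(1.8 × 10⁻⁴)(-0.3)+(7.9 × 10⁻⁴)(+1.57) = 1.3 × 10⁻³ → stable
  24–45 m: −αΔT+βΔS = −(1.8 × 10⁻⁴)(+3.7)+(7.9 × 10⁻⁴)(-1.19) = -1.6 × 10⁻³ → UNSTABLE
  45–89 m: −αΔT+βΔS = −(1.8 × 10⁻⁴)(-3.1)+(7.9 × 10⁻⁴)(+1.44) = 1.7 × 10⁻³ → stable
  89–215 m: −αΔT+βΔS = −(1.8 × 10⁻⁴)(-1.0)+(7.9 × 10⁻⁴)(+1.36) = 1.3 × 10⁻³ → stable
The 24–45 m interval has Δρ < 0: lighter water underlies denser water.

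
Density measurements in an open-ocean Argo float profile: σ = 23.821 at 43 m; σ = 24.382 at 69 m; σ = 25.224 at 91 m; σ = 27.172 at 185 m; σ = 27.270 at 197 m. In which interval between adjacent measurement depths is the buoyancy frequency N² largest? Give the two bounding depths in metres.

Compute the density gradient over each adjacent pair:
  43–69 m: Δρ/Δz = 0.561/26 = 0.022 kg m⁻⁴
  69–91 m: Δρ/Δz = 0.842/22 = 0.038 kg m⁻⁴
  91–185 m: Δρ/Δz = 1.948/94 = 0.021 kg m⁻⁴
  185–197 m: Δρ/Δz = 0.098/12 = 8.2 × 10⁻³ kg m⁻⁴
The largest gradient is in the 69–91 m interval — the pycnocline.

69–91 m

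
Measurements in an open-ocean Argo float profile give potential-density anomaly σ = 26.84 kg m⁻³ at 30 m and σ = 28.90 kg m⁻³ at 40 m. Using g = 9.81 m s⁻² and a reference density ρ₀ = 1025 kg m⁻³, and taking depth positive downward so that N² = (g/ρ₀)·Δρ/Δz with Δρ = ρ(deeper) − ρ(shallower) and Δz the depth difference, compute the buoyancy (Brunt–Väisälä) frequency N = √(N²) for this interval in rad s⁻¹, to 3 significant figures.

0.0444 rad s⁻¹

Δρ = 1028.90 − 1026.84 = 2.06 kg m⁻³ over Δz = 40 − 30 = 10 m.
N² = (9.81/1025) × (2.06/10) = 1.9716 × 10⁻³ s⁻².
N = √(1.9716 × 10⁻³) = 0.044403 rad s⁻¹ ≈ 0.0444 rad s⁻¹.
Since Δρ > 0 the layer is stably stratified.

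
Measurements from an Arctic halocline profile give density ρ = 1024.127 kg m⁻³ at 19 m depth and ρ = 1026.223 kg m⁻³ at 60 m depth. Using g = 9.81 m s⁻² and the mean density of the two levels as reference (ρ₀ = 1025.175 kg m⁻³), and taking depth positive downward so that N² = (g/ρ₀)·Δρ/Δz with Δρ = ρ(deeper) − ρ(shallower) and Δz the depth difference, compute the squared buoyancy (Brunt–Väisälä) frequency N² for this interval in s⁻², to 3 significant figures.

4.89 × 10⁻⁴ s⁻²

Δρ = 1026.223 − 1024.127 = 2.096 kg m⁻³ over Δz = 60 − 19 = 41 m.
N² = (9.81/1025.175) × (2.096/41) = 4.8919 × 10⁻⁴ s⁻² ≈ 4.89 × 10⁻⁴ s⁻².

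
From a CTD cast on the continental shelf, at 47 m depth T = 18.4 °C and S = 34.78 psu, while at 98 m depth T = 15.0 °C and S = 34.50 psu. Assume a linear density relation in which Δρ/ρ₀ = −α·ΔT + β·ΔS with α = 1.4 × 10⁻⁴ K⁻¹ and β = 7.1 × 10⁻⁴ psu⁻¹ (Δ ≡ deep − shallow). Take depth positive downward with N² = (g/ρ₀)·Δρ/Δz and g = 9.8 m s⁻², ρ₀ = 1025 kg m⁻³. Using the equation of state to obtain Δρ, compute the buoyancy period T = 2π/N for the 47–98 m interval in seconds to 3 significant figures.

861 s

ΔT = -3.4 K, ΔS = -0.28 psu (deep − shallow).
Δρ/ρ₀ = −αΔT + βΔS = 4.76 × 10⁻⁴ − 1.988 × 10⁻⁴ = 2.772 × 10⁻⁴, so Δρ ≈ 0.2841 kg m⁻³.
N² = (g/ρ₀)·Δρ/Δz = g·(Δρ/ρ₀)/Δz = 9.8 × 2.772 × 10⁻⁴ / 51 = 5.3266 × 10⁻⁵ s⁻².
N = √(5.3266 × 10⁻⁵) = 7.2984 × 10⁻³ rad s⁻¹ → T = 2π/N = 860.90 s ≈ 861 s.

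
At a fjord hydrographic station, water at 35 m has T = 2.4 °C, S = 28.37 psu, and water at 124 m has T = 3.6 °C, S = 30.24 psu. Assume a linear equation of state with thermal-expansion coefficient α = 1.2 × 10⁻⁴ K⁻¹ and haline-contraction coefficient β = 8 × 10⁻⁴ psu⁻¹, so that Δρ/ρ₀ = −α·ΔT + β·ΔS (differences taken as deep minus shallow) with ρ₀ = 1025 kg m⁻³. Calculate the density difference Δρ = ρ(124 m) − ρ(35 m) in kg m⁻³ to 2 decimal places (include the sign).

ΔT = +1.2 K, ΔS = +1.87 psu (deep − shallow).
Δρ/ρ₀ = −(1.2 × 10⁻⁴)(+1.2) + (8 × 10⁻⁴)(+1.87) = 1.352 × 10⁻³.
Δρ = 1025 × (1.352 × 10⁻³) = +1.39 kg m⁻³.
Positive Δρ: denser below, stable.

+1.39 kg m⁻³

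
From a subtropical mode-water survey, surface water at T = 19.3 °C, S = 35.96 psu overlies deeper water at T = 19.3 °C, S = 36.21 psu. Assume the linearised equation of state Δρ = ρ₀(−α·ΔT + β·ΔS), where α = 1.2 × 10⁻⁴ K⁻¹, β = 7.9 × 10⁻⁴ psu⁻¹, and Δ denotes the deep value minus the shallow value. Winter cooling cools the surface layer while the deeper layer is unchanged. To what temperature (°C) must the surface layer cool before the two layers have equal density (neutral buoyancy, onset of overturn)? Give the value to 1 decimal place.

Neutral buoyancy requires Δρ = 0, i.e. −α(T_deep − T_surf′) + β(S_deep − S_surf) = 0.
T_surf′ = T_deep − (β/α)·ΔS = 19.3 − (7.9 × 10⁻⁴/1.2 × 10⁻⁴)·(+0.25) = 17.654 °C.
Cooling required: 19.3 − (17.654) = 1.646 °C.

17.7 °C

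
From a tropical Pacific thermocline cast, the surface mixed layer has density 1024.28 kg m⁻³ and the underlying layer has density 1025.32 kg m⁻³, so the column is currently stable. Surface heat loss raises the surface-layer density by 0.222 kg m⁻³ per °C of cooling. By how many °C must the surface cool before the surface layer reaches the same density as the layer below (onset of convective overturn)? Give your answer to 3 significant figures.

4.68 °C

Density deficit of the surface layer: 1025.32 − 1024.28 = 1.04 kg m⁻³.
Required change = 1.04 / 0.222 = 4.68 °C.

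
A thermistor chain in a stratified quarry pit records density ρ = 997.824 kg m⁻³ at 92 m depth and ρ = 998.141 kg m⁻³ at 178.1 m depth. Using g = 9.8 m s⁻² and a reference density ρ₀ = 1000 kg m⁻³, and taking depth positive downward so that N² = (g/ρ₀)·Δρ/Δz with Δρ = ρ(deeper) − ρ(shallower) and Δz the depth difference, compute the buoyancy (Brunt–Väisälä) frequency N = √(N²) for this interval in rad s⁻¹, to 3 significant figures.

6.01 × 10⁻³ rad s⁻¹

Δρ = 998.141 − 997.824 = 0.317 kg m⁻³ over Δz = 178.1 − 92 = 86.1 m.
N² = (9.8/1000) × (0.317/86.1) = 3.6081 × 10⁻⁵ s⁻².
N = √(3.6081 × 10⁻⁵) = 6.0067 × 10⁻³ rad s⁻¹ ≈ 6.01 × 10⁻³ rad s⁻¹.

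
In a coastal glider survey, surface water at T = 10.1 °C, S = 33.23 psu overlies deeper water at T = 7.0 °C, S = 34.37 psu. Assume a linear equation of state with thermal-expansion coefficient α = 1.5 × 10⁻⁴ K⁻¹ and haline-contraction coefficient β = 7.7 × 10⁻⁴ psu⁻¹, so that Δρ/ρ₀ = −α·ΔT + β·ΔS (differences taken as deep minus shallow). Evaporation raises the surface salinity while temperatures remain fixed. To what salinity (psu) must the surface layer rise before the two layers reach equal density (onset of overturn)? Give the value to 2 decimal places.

34.97 psu

Neutral buoyancy requires −α(T_deep − T_surf) + β(S_deep − S_surf′) = 0.
S_surf′ = S_deep − (α/β)·ΔT = 34.37 − (1.5 × 10⁻⁴/7.7 × 10⁻⁴)·(-3.1) = 34.9739 psu.
Increase required: 34.9739 − 33.23 = 1.7439 psu.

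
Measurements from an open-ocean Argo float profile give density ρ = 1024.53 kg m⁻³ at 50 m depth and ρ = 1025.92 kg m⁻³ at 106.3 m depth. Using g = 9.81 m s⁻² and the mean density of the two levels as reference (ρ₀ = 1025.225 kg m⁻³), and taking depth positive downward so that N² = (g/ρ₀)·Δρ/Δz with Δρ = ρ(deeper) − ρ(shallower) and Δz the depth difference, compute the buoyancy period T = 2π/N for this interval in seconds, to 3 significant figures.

Δρ = 1025.92 − 1024.53 = 1.39 kg m⁻³ over Δz = 106.3 − 50 = 56.3 m.
N² = (9.81/1025.225) × (1.39/56.3) = 2.3624 × 10⁻⁴ s⁻².
N = √(2.3624 × 10⁻⁴) = 0.015370 rad s⁻¹, so T = 2π/N = 408.80 s ≈ 409 s.
A positive N² confirms static stability across the interval.

409 s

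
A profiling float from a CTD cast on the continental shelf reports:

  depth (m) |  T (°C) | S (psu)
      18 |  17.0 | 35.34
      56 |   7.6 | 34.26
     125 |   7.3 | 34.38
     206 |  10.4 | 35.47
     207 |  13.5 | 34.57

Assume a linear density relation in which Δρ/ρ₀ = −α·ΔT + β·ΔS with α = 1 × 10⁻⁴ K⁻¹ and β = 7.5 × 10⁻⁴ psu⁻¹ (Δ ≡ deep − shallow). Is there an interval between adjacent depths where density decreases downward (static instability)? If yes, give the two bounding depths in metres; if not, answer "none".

206–207 m

Evaluate Δρ/ρ₀ = −αΔT + βΔS across each adjacent pair:
  18–56 m: −αΔT+βΔS = −(1 × 10⁻⁴)(-9.4)+(7.5 × 10⁻⁴)(-1.08) = 1.3 × 10⁻⁴ → stable
  56–125 m: −αΔT+βΔS = −(1 × 10⁻⁴)(-0.3)+(7.5 × 10⁻⁴)(+0.12) = 1.2 × 10⁻⁴ → stable
  125–206 m: −αΔT+βΔS = −(1 × 10⁻⁴)(+3.1)+(7.5 × 10⁻⁴)(+1.09) = 5.1 × 10⁻⁴ → stable
  206–207 m: −αΔT+βΔS = −(1 × 10⁻⁴)(+3.1)+(7.5 × 10⁻⁴)(-0.90) = -9.8 × 10⁻⁴ → UNSTABLE
The 206–207 m interval has Δρ < 0: lighter water underlies denser water.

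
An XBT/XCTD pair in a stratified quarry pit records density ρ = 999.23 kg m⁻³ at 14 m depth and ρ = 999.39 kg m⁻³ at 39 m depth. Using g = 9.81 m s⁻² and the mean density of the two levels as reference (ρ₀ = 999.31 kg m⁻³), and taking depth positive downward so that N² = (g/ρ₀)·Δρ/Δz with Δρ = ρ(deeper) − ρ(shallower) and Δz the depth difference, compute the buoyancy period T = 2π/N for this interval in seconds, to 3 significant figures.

Δρ = 999.39 − 999.23 = 0.16 kg m⁻³ over Δz = 39 − 14 = 25 m.
N² = (9.81/999.31) × (0.16/25) = 6.2827 × 10⁻⁵ s⁻².
N = √(6.2827 × 10⁻⁵) = 7.9263 × 10⁻³ rad s⁻¹, so T = 2π/N = 792.70 s ≈ 793 s.
Since Δρ > 0 the layer is stably stratified.

793 s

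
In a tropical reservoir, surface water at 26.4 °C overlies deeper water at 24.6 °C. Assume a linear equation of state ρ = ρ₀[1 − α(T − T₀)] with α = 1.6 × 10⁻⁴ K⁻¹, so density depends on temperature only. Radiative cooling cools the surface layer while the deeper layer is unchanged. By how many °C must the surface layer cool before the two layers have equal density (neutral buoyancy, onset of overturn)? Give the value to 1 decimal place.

1.8 °C

With temperature the only control, equal density requires T_surf′ = T_deep.
T_surf′ = 24.6 °C.
Cooling required: 26.4 − 24.6 = 1.8 °C.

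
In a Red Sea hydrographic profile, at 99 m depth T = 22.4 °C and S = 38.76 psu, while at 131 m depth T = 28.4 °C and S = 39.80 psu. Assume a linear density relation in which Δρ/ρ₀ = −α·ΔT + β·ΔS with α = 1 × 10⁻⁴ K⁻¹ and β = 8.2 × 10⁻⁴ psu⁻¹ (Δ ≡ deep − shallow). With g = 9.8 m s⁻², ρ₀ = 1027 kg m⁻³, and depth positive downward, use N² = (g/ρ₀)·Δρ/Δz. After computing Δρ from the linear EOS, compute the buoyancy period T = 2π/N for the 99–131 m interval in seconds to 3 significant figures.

ΔT = +6.0 K, ΔS = +1.04 psu (deep − shallow).
Δρ/ρ₀ = −αΔT + βΔS = -6.00 × 10⁻⁴ + 8.528 × 10⁻⁴ = 2.528 × 10⁻⁴, so Δρ ≈ 0.2596 kg m⁻³.
N² = (g/ρ₀)·Δρ/Δz = g·(Δρ/ρ₀)/Δz = 9.8 × 2.528 × 10⁻⁴ / 32 = 7.7420 × 10⁻⁵ s⁻².
N = √(7.7420 × 10⁻⁵) = 8.7989 × 10⁻³ rad s⁻¹ → T = 2π/N = 714.09 s ≈ 714 s.

714 s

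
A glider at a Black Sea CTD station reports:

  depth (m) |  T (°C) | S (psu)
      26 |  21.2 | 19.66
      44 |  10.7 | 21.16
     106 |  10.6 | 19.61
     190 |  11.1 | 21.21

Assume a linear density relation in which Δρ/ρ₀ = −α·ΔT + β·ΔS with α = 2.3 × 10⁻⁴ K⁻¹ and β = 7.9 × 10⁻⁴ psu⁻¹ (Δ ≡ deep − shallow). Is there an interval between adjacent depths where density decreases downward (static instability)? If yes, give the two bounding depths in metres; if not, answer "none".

44–106 m

Evaluate Δρ/ρ₀ = −αΔT + βΔS across each adjacent pair:
  26–44 m: −αΔT+βΔS = −(2.3 × 10⁻⁴)(-10.5)+(7.9 × 10⁻⁴)(+1.50) = 3.6 × 10⁻³ → stable
  44–106 m: −αΔT+βΔS = −(2.3 × 10⁻⁴)(-0.1)+(7.9 × 10⁻⁴)(-1.55) = -1.2 × 10⁻³ → UNSTABLE
  106–190 m: −αΔT+βΔS = −(2.3 × 10⁻⁴)(+0.5)+(7.9 × 10⁻⁴)(+1.60) = 1.1 × 10⁻³ → stable
The 44–106 m interval has Δρ < 0: lighter water underlies denser water.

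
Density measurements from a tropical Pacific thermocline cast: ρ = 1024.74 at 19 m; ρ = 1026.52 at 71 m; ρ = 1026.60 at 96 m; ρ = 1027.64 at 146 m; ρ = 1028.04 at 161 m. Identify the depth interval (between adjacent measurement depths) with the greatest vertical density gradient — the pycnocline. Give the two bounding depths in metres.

19–71 m

Compute the density gradient over each adjacent pair:
  19–71 m: Δρ/Δz = 1.78/52 = 0.034 kg m⁻⁴
  71–96 m: Δρ/Δz = 0.08/25 = 3.2 × 10⁻³ kg m⁻⁴
  96–146 m: Δρ/Δz = 1.04/50 = 0.021 kg m⁻⁴
  146–161 m: Δρ/Δz = 0.40/15 = 0.027 kg m⁻⁴
The largest gradient is in the 19–71 m interval — the pycnocline.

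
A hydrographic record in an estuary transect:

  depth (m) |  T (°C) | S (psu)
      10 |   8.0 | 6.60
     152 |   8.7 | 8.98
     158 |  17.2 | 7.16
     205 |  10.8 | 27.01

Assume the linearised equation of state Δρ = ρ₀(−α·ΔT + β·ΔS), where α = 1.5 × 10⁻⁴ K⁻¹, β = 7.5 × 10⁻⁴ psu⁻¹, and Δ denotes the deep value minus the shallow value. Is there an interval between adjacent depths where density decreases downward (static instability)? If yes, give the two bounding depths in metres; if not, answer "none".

Evaluate Δρ/ρ₀ = −αΔT + βΔS across each adjacent pair:
  10–152 m: −αΔT+βΔS = −(1.5 × 10⁻⁴)(+0.7)+(7.5 × 10⁻⁴)(+2.38) = 1.7 × 10⁻³ → stable
  152–158 m: −αΔT+βΔS = −(1.5 × 10⁻⁴)(+8.5)+(7.5 × 10⁻⁴)(-1.82) = -2.6 × 10⁻³ → UNSTABLE
  158–205 m: −αΔT+βΔS = −(1.5 × 10⁻⁴)(-6.4)+(7.5 × 10⁻⁴)(+19.85) = 0.016 → stable
The 152–158 m interval has Δρ < 0: lighter water underlies denser water.

152–158 m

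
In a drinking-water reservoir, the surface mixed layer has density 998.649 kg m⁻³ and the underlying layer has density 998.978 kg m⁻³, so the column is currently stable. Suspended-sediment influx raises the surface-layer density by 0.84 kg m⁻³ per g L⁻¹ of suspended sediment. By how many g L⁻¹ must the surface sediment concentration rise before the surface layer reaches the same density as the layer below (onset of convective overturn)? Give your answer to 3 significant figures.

0.392 g L⁻¹

Density deficit of the surface layer: 998.978 − 998.649 = 0.329 kg m⁻³.
Required change = 0.329 / 0.84 = 0.392 g L⁻¹.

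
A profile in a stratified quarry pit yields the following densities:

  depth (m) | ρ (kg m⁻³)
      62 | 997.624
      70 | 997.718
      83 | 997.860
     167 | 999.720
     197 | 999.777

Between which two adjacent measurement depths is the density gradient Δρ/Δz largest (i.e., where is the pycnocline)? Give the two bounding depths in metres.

Compute the density gradient over each adjacent pair:
  62–70 m: Δρ/Δz = 0.094/8 = 0.012 kg m⁻⁴
  70–83 m: Δρ/Δz = 0.142/13 = 0.011 kg m⁻⁴
  83–167 m: Δρ/Δz = 1.860/84 = 0.022 kg m⁻⁴
  167–197 m: Δρ/Δz = 0.057/30 = 1.9 × 10⁻³ kg m⁻⁴
The largest gradient is in the 83–167 m interval — the pycnocline.

83–167 m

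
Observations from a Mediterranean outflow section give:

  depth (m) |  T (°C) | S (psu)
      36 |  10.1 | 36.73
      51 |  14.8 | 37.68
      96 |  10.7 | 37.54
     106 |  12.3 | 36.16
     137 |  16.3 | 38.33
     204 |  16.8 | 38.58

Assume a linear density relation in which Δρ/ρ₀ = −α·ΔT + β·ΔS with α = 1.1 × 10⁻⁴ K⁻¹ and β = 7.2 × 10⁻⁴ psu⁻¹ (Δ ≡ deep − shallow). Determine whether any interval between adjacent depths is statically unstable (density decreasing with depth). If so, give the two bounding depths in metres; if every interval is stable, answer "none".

96–106 m

Evaluate Δρ/ρ₀ = −αΔT + βΔS across each adjacent pair:
  36–51 m: −αΔT+βΔS = −(1.1 × 10⁻⁴)(+4.7)+(7.2 × 10⁻⁴)(+0.95) = 1.7 × 10⁻⁴ → stable
  51–96 m: −αΔT+βΔS = −(1.1 × 10⁻⁴)(-4.1)+(7.2 × 10⁻⁴)(-0.14) = 3.5 × 10⁻⁴ → stable
  96–106 m: −αΔT+βΔS = −(1.1 × 10⁻⁴)(+1.6)+(7.2 × 10⁻⁴)(-1.38) = -1.2 × 10⁻³ → UNSTABLE
  106–137 m: −αΔT+βΔS = −(1.1 × 10⁻⁴)(+4.0)+(7.2 × 10⁻⁴)(+2.17) = 1.1 × 10⁻³ → stable
  137–204 m: −αΔT+βΔS = −(1.1 × 10⁻⁴)(+0.5)+(7.2 × 10⁻⁴)(+0.25) = 1.3 × 10⁻⁴ → stable
The 96–106 m interval has Δρ < 0: lighter water underlies denser water.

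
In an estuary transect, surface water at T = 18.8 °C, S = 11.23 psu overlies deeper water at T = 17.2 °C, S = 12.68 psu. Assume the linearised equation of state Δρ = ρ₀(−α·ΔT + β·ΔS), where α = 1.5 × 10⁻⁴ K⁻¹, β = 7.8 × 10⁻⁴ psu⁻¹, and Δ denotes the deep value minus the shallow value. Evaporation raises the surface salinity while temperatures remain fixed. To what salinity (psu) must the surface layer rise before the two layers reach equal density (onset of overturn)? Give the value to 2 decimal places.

12.99 psu

Neutral buoyancy requires −α(T_deep − T_surf) + β(S_deep − S_surf′) = 0.
S_surf′ = S_deep − (α/β)·ΔT = 12.68 − (1.5 × 10⁻⁴/7.8 × 10⁻⁴)·(-1.6) = 12.9877 psu.
Increase required: 12.9877 − 11.23 = 1.7577 psu.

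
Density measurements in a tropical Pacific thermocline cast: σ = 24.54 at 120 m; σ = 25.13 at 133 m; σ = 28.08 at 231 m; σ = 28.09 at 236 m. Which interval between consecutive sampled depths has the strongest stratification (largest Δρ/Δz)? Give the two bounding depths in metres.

Compute the density gradient over each adjacent pair:
  120–133 m: Δρ/Δz = 0.59/13 = 0.045 kg m⁻⁴
  133–231 m: Δρ/Δz = 2.95/98 = 0.030 kg m⁻⁴
  231–236 m: Δρ/Δz = 0.01/5 = 2.0 × 10⁻³ kg m⁻⁴
The largest gradient is in the 120–133 m interval — the pycnocline.

120–133 m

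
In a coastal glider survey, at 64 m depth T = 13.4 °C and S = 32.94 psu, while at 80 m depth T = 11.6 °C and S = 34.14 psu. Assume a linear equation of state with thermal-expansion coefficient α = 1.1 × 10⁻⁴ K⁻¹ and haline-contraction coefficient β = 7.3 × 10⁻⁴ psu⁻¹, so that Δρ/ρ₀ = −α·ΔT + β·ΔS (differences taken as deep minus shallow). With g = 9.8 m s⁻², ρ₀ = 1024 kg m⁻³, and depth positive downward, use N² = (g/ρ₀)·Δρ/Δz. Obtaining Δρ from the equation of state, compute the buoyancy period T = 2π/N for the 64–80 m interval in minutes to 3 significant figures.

4.08 min

ΔT = -1.8 K, ΔS = +1.20 psu (deep − shallow).
Δρ/ρ₀ = −αΔT + βΔS = 1.98 × 10⁻⁴ + 8.76 × 10⁻⁴ = 1.074 × 10⁻³, so Δρ ≈ 1.100 kg m⁻³.
N² = (g/ρ₀)·Δρ/Δz = g·(Δρ/ρ₀)/Δz = 9.8 × 1.074 × 10⁻³ / 16 = 6.5783 × 10⁻⁴ s⁻².
N = √(6.5783 × 10⁻⁴) = 0.025648 rad s⁻¹ → T = 2π/N = 244.98 s = 4.0830 min ≈ 4.08 min.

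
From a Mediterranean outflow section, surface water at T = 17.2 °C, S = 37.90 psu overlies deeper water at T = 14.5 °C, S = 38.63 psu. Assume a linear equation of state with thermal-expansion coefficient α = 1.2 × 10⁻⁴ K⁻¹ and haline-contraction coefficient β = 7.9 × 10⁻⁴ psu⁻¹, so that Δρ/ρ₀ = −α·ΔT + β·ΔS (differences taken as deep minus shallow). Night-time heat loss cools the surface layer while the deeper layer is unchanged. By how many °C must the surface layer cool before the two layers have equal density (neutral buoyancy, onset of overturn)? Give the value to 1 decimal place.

7.5 °C

Neutral buoyancy requires Δρ = 0, i.e. −α(T_deep − T_surf′) + β(S_deep − S_surf) = 0.
T_surf′ = T_deep − (β/α)·ΔS = 14.5 − (7.9 × 10⁻⁴/1.2 × 10⁻⁴)·(+0.73) = 9.694 °C.
Cooling required: 17.2 − (9.694) = 7.506 °C.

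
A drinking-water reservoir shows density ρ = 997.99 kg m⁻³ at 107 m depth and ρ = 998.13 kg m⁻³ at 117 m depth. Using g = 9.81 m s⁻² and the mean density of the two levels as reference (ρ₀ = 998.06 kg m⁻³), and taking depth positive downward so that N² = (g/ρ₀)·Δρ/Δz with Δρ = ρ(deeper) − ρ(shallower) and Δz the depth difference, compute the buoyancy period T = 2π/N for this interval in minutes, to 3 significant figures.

Δρ = 998.13 − 997.99 = 0.14 kg m⁻³ over Δz = 117 − 107 = 10 m.
N² = (9.81/998.06) × (0.14/10) = 1.3761 × 10⁻⁴ s⁻².
N = √(1.3761 × 10⁻⁴) = 0.011731 rad s⁻¹, so T = 2π/N = 535.61 s = 8.9268 min ≈ 8.93 min.

8.93 min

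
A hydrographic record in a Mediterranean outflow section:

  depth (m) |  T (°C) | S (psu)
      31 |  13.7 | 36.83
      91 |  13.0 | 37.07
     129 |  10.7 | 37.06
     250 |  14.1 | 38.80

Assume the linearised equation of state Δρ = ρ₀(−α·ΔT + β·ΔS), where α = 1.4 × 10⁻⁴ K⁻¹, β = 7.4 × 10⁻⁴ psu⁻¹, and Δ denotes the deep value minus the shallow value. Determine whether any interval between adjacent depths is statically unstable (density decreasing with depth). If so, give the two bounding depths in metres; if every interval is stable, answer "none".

Evaluate Δρ/ρ₀ = −αΔT + βΔS across each adjacent pair:
  31–91 m: −αΔT+βΔS = −(1.4 × 10⁻⁴)(-0.7)+(7.4 × 10⁻⁴)(+0.24) = 2.8 × 10⁻⁴ → stable
  91–129 m: −αΔT+βΔS = −(1.4 × 10⁻⁴)(-2.3)+(7.4 × 10⁻⁴)(-0.01) = 3.1 × 10⁻⁴ → stable
  129–250 m: −αΔT+βΔS = −(1.4 × 10⁻⁴)(+3.4)+(7.4 × 10⁻⁴)(+1.74) = 8.1 × 10⁻⁴ → stable
Every interval has Δρ > 0: the column is stably stratified throughout.

none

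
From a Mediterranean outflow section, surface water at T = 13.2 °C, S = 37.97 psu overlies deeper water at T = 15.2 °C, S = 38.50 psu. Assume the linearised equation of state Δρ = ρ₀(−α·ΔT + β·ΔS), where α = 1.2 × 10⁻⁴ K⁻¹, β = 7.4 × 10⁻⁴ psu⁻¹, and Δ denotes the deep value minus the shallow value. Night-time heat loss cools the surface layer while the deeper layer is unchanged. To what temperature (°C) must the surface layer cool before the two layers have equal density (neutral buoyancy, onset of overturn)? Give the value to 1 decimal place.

11.9 °C

Neutral buoyancy requires Δρ = 0, i.e. −α(T_deep − T_surf′) + β(S_deep − S_surf) = 0.
T_surf′ = T_deep − (β/α)·ΔS = 15.2 − (7.4 × 10⁻⁴/1.2 × 10⁻⁴)·(+0.53) = 11.932 °C.
Cooling required: 13.2 − (11.932) = 1.268 °C.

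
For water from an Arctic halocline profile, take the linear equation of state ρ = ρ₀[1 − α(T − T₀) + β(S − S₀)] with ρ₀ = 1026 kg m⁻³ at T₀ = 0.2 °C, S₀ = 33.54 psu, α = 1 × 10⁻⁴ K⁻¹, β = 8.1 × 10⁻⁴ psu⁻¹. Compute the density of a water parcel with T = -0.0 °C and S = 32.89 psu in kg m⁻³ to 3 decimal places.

1025.480 kg m⁻³

T − T₀ = -0.2 K, S − S₀ = -0.65 psu.
Bracket = 1 − α·(-0.2) + β·(-0.65) = 1 + (-5.065 × 10⁻⁴) = 0.9994935.
ρ = 1026 × 0.9994935 = 1025.480 kg m⁻³.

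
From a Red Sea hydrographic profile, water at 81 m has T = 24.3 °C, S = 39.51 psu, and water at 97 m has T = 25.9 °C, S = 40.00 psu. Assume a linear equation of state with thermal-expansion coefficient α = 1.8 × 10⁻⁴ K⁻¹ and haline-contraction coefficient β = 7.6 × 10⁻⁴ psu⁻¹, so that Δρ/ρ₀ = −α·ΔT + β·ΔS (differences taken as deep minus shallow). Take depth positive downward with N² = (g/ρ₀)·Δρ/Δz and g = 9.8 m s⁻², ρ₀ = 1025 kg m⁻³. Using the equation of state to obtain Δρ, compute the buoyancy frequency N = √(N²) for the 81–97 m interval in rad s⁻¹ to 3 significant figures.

7.19 × 10⁻³ rad s⁻¹

ΔT = +1.6 K, ΔS = +0.49 psu (deep − shallow).
Δρ/ρ₀ = −αΔT + βΔS = -2.88 × 10⁻⁴ + 3.724 × 10⁻⁴ = 8.44 × 10⁻⁵, so Δρ ≈ 0.08651 kg m⁻³.
N² = (g/ρ₀)·Δρ/Δz = g·(Δρ/ρ₀)/Δz = 9.8 × 8.44 × 10⁻⁵ / 16 = 5.1695 × 10⁻⁵ s⁻².
N = √(5.1695 × 10⁻⁵) = 7.1899 × 10⁻³ rad s⁻¹ ≈ 7.19 × 10⁻³ rad s⁻¹.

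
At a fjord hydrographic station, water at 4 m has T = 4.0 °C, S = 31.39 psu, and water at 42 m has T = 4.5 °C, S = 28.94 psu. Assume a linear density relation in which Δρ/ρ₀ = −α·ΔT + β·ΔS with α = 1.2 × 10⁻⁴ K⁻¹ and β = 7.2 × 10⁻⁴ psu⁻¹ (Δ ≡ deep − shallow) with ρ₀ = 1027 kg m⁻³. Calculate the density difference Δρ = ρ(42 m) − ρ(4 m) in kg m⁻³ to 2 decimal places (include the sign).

-1.87 kg m⁻³

ΔT = +0.5 K, ΔS = -2.45 psu (deep − shallow).
Δρ/ρ₀ = −(1.2 × 10⁻⁴)(+0.5) + (7.2 × 10⁻⁴)(-2.45) = -1.824 × 10⁻³.
Δρ = 1027 × (-1.824 × 10⁻³) = -1.87 kg m⁻³.
Negative Δρ: lighter below, statically unstable.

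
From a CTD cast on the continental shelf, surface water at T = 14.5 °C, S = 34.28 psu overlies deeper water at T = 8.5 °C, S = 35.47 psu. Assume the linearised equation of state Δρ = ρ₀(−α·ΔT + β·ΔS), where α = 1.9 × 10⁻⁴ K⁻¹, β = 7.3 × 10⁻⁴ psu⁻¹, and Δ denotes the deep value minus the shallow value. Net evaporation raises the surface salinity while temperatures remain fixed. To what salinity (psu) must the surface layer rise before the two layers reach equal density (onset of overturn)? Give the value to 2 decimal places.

Neutral buoyancy requires −α(T_deep − T_surf) + β(S_deep − S_surf′) = 0.
S_surf′ = S_deep − (α/β)·ΔT = 35.47 − (1.9 × 10⁻⁴/7.3 × 10⁻⁴)·(-6.0) = 37.0316 psu.
Increase required: 37.0316 − 34.28 = 2.7516 psu.

37.03 psu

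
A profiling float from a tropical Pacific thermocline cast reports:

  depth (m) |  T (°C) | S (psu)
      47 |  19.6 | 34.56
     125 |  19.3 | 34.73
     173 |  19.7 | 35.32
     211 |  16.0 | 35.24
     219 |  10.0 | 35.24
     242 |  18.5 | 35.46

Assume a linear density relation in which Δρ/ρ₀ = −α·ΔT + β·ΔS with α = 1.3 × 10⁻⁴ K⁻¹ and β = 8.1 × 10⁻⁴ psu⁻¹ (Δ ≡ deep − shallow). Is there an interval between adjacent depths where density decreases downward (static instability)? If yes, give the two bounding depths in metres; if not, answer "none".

219–242 m

Evaluate Δρ/ρ₀ = −αΔT + βΔS across each adjacent pair:
  47–125 m: −αΔT+βΔS = −(1.3 × 10⁻⁴)(-0.3)+(8.1 × 10⁻⁴)(+0.17) = 1.8 × 10⁻⁴ → stable
  125–173 m: −αΔT+βΔS = −(1.3 × 10⁻⁴)(+0.4)+(8.1 × 10⁻⁴)(+0.59) = 4.3 × 10⁻⁴ → stable
  173–211 m: −αΔT+βΔS = −(1.3 × 10⁻⁴)(-3.7)+(8.1 × 10⁻⁴)(-0.08) = 4.2 × 10⁻⁴ → stable
  211–219 m: −αΔT+βΔS = −(1.3 × 10⁻⁴)(-6.0)+(8.1 × 10⁻⁴)(+0.00) = 7.8 × 10⁻⁴ → stable
  219–242 m: −αΔT+βΔS = −(1.3 × 10⁻⁴)(+8.5)+(8.1 × 10⁻⁴)(+0.22) = -9.3 × 10⁻⁴ → UNSTABLE
The 219–242 m interval has Δρ < 0: lighter water underlies denser water.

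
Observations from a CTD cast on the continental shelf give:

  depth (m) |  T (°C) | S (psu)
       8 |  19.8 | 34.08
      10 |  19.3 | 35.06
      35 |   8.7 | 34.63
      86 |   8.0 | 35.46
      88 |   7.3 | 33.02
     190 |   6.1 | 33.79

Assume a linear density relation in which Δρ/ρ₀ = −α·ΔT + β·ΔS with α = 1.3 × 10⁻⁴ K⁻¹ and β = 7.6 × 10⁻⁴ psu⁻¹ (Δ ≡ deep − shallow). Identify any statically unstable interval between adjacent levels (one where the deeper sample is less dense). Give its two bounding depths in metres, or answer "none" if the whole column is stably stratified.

Evaluate Δρ/ρ₀ = −αΔT + βΔS across each adjacent pair:
  8–10 m: −αΔT+βΔS = −(1.3 × 10⁻⁴)(-0.5)+(7.6 × 10⁻⁴)(+0.98) = 8.1 × 10⁻⁴ → stable
  10–35 m: −αΔT+βΔS = −(1.3 × 10⁻⁴)(-10.6)+(7.6 × 10⁻⁴)(-0.43) = 1.1 × 10⁻³ → stable
  35–86 m: −αΔT+βΔS = −(1.3 × 10⁻⁴)(-0.7)+(7.6 × 10⁻⁴)(+0.83) = 7.2 × 10⁻⁴ → stable
  86–88 m: −αΔT+βΔS = −(1.3 × 10⁻⁴)(-0.7)+(7.6 × 10⁻⁴)(-2.44) = -1.8 × 10⁻³ → UNSTABLE
  88–190 m: −αΔT+βΔS = −(1.3 × 10⁻⁴)(-1.2)+(7.6 × 10⁻⁴)(+0.77) = 7.4 × 10⁻⁴ → stable
The 86–88 m interval has Δρ < 0: lighter water underlies denser water.

86–88 m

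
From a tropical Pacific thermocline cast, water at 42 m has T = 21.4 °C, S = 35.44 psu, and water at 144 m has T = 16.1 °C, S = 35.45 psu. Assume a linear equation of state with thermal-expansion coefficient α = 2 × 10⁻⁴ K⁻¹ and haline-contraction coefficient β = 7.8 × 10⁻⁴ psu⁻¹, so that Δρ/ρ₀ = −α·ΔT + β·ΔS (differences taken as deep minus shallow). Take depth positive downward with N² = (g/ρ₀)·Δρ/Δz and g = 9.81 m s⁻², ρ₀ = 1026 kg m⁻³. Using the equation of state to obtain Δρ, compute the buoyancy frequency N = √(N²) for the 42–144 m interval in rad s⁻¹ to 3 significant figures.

0.0101 rad s⁻¹

ΔT = -5.3 K, ΔS = +0.01 psu (deep − shallow).
Δρ/ρ₀ = −αΔT + βΔS = 1.06 × 10⁻³ + 7.80 × 10⁻⁶ = 1.0678 × 10⁻³, so Δρ ≈ 1.096 kg m⁻³.
N² = (g/ρ₀)·Δρ/Δz = g·(Δρ/ρ₀)/Δz = 9.81 × 1.0678 × 10⁻³ / 102 = 1.0270 × 10⁻⁴ s⁻².
N = √(1.0270 × 10⁻⁴) = 0.010134 rad s⁻¹ ≈ 0.0101 rad s⁻¹.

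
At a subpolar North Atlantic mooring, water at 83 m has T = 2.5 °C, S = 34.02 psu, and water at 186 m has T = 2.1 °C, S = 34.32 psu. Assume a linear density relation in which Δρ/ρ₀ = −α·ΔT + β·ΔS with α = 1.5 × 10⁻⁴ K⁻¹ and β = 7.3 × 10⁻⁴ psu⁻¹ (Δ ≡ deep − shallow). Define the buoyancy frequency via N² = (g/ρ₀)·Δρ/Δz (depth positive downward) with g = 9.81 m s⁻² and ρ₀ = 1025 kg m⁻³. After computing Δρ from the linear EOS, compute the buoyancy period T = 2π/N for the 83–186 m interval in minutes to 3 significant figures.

ΔT = -0.4 K, ΔS = +0.30 psu (deep − shallow).
Δρ/ρ₀ = −αΔT + βΔS = 6.00 × 10⁻⁵ + 2.19 × 10⁻⁴ = 2.79 × 10⁻⁴, so Δρ ≈ 0.2860 kg m⁻³.
N² = (g/ρ₀)·Δρ/Δz = g·(Δρ/ρ₀)/Δz = 9.81 × 2.79 × 10⁻⁴ / 103 = 2.6573 × 10⁻⁵ s⁻².
N = √(2.6573 × 10⁻⁵) = 5.1549 × 10⁻³ rad s⁻¹ → T = 2π/N = 1.2189 × 10³ s = 20.315 min ≈ 20.3 min.

20.3 min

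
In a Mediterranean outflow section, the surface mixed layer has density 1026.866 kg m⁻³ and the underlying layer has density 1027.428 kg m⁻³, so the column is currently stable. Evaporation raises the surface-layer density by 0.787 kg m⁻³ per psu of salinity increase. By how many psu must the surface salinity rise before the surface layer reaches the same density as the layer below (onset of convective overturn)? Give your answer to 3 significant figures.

0.714 psu

Density deficit of the surface layer: 1027.428 − 1026.866 = 0.562 kg m⁻³.
Required change = 0.562 / 0.787 = 0.714 psu.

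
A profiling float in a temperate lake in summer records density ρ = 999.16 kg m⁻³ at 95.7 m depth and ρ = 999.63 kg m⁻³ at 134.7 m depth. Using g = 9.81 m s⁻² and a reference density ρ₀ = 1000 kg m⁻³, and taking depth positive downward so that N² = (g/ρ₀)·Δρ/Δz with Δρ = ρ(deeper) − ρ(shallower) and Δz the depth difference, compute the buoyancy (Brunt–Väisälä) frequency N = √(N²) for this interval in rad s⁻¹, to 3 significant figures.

Δρ = 999.63 − 999.16 = 0.47 kg m⁻³ over Δz = 134.7 − 95.7 = 39 m.
N² = (9.81/1000) × (0.47/39) = 1.1822 × 10⁻⁴ s⁻².
N = √(1.1822 × 10⁻⁴) = 0.010873 rad s⁻¹ ≈ 0.0109 rad s⁻¹.

0.0109 rad s⁻¹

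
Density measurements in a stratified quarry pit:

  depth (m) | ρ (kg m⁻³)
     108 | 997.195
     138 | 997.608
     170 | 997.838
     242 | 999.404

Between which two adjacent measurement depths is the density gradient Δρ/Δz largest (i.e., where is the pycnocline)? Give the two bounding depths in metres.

Compute the density gradient over each adjacent pair:
  108–138 m: Δρ/Δz = 0.413/30 = 0.014 kg m⁻⁴
  138–170 m: Δρ/Δz = 0.230/32 = 7.2 × 10⁻³ kg m⁻⁴
  170–242 m: Δρ/Δz = 1.566/72 = 0.022 kg m⁻⁴
The largest gradient is in the 170–242 m interval — the pycnocline.

170–242 m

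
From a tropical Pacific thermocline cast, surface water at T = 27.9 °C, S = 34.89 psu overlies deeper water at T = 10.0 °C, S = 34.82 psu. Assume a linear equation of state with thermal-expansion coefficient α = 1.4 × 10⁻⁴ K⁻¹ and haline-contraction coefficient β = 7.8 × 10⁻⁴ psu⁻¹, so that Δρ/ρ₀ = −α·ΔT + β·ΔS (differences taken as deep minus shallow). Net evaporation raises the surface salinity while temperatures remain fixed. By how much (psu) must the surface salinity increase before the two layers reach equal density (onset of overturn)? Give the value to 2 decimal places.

Neutral buoyancy requires −α(T_deep − T_surf) + β(S_deep − S_surf′) = 0.
S_surf′ = S_deep − (α/β)·ΔT = 34.82 − (1.4 × 10⁻⁴/7.8 × 10⁻⁴)·(-17.9) = 38.0328 psu.
Increase required: 38.0328 − 34.89 = 3.1428 psu.

3.14 psu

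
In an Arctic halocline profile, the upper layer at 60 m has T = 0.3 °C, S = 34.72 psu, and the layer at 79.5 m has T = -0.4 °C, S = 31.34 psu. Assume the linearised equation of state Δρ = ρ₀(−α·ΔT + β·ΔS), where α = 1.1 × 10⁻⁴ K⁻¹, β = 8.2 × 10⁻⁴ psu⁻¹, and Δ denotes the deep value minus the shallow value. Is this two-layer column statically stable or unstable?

ΔT = -0.4 − 0.3 = -0.7 K and ΔS = 31.34 − 34.72 = -3.38 psu (deep − shallow).
−αΔT = 7.70 × 10⁻⁵; βΔS = -2.7716 × 10⁻³; sum Δρ/ρ₀ = -2.6946 × 10⁻³.
Δρ/ρ₀ < 0, so Δρ < 0: deeper water is lighter → statically unstable; the column would overturn.

unstable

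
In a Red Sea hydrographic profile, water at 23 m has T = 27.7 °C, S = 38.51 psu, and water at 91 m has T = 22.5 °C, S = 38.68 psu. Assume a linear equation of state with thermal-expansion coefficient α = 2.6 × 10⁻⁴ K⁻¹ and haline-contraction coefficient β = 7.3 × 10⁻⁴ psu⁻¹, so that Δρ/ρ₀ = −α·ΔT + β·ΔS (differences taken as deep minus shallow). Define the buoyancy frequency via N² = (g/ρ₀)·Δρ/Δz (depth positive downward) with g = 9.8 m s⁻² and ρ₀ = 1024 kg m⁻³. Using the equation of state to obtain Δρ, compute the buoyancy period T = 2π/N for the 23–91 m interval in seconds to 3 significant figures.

ΔT = -5.2 K, ΔS = +0.17 psu (deep − shallow).
Δρ/ρ₀ = −αΔT + βΔS = 1.352 × 10⁻³ + 1.241 × 10⁻⁴ = 1.4761 × 10⁻³, so Δρ ≈ 1.512 kg m⁻³.
N² = (g/ρ₀)·Δρ/Δz = g·(Δρ/ρ₀)/Δz = 9.8 × 1.4761 × 10⁻³ / 68 = 2.1273 × 10⁻⁴ s⁻².
N = √(2.1273 × 10⁻⁴) = 0.014585 rad s⁻¹ → T = 2π/N = 430.80 s ≈ 431 s.

431 s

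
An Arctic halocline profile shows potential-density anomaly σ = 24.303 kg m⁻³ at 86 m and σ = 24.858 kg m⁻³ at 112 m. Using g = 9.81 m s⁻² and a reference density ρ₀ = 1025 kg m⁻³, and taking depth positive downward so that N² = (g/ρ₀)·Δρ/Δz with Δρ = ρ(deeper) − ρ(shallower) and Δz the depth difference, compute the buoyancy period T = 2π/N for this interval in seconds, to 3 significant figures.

Δρ = 1024.858 − 1024.303 = 0.555 kg m⁻³ over Δz = 112 − 86 = 26 m.
N² = (9.81/1025) × (0.555/26) = 2.0430 × 10⁻⁴ s⁻².
N = √(2.0430 × 10⁻⁴) = 0.014293 rad s⁻¹, so T = 2π/N = 439.60 s ≈ 440 s.

440 s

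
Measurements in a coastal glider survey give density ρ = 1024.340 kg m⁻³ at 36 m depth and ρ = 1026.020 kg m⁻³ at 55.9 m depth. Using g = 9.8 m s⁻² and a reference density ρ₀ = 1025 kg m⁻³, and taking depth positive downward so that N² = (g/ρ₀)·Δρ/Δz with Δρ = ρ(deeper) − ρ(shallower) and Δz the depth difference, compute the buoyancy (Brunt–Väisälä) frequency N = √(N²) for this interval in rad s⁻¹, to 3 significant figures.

0.0284 rad s⁻¹

Δρ = 1026.020 − 1024.340 = 1.680 kg m⁻³ over Δz = 55.9 − 36 = 19.9 m.
N² = (9.8/1025) × (1.680/19.9) = 8.0716 × 10⁻⁴ s⁻².
N = √(8.0716 × 10⁻⁴) = 0.028411 rad s⁻¹ ≈ 0.0284 rad s⁻¹.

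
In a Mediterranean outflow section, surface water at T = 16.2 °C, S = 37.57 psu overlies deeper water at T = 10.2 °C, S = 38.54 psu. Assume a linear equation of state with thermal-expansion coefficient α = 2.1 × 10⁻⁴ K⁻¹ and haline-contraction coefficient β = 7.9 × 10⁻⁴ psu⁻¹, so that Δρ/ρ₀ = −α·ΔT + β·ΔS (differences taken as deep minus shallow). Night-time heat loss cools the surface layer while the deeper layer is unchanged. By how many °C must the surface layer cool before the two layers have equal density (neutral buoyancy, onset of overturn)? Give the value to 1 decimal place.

Neutral buoyancy requires Δρ = 0, i.e. −α(T_deep − T_surf′) + β(S_deep − S_surf) = 0.
T_surf′ = T_deep − (β/α)·ΔS = 10.2 − (7.9 × 10⁻⁴/2.1 × 10⁻⁴)·(+0.97) = 6.551 °C.
Cooling required: 16.2 − (6.551) = 9.649 °C.

9.6 °C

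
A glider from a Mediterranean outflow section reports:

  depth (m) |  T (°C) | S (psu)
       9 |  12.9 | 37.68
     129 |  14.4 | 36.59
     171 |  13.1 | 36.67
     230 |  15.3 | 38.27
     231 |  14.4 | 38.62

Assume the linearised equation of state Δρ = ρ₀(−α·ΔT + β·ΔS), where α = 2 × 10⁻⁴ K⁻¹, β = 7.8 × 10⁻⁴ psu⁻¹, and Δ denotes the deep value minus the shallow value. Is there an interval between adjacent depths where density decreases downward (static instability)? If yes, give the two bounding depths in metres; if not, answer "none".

9–129 m

Evaluate Δρ/ρ₀ = −αΔT + βΔS across each adjacent pair:
  9–129 m: −αΔT+βΔS = −(2 × 10⁻⁴)(+1.5)+(7.8 × 10⁻⁴)(-1.09) = -1.2 × 10⁻³ → UNSTABLE
  129–171 m: −αΔT+βΔS = −(2 × 10⁻⁴)(-1.3)+(7.8 × 10⁻⁴)(+0.08) = 3.2 × 10⁻⁴ → stable
  171–230 m: −αΔT+βΔS = −(2 × 10⁻⁴)(+2.2)+(7.8 × 10⁻⁴)(+1.60) = 8.1 × 10⁻⁴ → stable
  230–231 m: −αΔT+βΔS = −(2 × 10⁻⁴)(-0.9)+(7.8 × 10⁻⁴)(+0.35) = 4.5 × 10⁻⁴ → stable
The 9–129 m interval has Δρ < 0: lighter water underlies denser water.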